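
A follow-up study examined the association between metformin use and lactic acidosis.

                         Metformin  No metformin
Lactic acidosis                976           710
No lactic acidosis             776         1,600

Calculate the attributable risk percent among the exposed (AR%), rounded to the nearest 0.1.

Reading the table with exposure as columns: a = 976 (Metformin, case), b = 776 (Metformin, non-case), c = 710 (No metformin, case), d = 1600.
Risk in exposed = 976/1752 = 0.55708; risk in unexposed = 710/2310 = 0.30736.
RR = 0.55708/0.30736 = 1.81246
AR% = (RR − 1)/RR × 100 = (1.81246 − 1)/1.81246 × 100 = 44.8265%

44.8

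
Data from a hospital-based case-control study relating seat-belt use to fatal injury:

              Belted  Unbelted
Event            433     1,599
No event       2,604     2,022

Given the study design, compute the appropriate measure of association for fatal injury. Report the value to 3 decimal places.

0.210

Reading the table with exposure as columns: a = 433 (Belted, case), b = 2604 (Belted, non-case), c = 1599 (Unbelted, case), d = 2022.
This is a hospital-based case-control study: participants were sampled on outcome status, so risks in the source population cannot be estimated directly — relative risk is not valid here. The odds ratio is the appropriate measure.
OR = (a·d)/(b·c) = (433 × 2022) / (2604 × 1599) = 875526 / 4163796 = 0.21027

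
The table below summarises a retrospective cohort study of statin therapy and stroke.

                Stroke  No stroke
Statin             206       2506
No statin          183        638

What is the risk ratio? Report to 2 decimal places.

Cells: a = 206, b = 2506, c = 183, d = 638.
Risk in exposed = 206/2712 = 0.07596; risk in unexposed = 183/821 = 0.22290.
RR = 0.07596 / 0.22290 = 0.34078
The risk is 66% lower among the exposed than among the unexposed.

0.34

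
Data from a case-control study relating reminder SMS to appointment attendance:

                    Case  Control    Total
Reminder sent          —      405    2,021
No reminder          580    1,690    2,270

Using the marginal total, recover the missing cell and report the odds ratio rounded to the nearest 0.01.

11.63

The missing cell is in the exposed row: 2021 − 405 = 1616.
So a = 1616, b = 405, c = 580, d = 1690.
OR = (a·d)/(b·c) = (1616 × 1690) / (405 × 580) = 2731040 / 234900 = 11.62639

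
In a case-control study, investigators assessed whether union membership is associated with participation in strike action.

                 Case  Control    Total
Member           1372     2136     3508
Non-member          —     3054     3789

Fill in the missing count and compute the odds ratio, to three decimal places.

The missing cell is in the unexposed row: 3789 − 3054 = 735.
So a = 1372, b = 2136, c = 735, d = 3054.
OR = (a·d)/(b·c) = (1372 × 3054) / (2136 × 735) = 4190088 / 1569960 = 2.66891

2.669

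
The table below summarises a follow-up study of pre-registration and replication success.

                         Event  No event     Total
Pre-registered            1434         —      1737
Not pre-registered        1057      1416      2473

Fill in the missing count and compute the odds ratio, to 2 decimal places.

The missing cell is in the exposed row: 1737 − 1434 = 303.
So a = 1434, b = 303, c = 1057, d = 1416.
OR = (a·d)/(b·c) = (1434 × 1416) / (303 × 1057) = 2030544 / 320271 = 6.34008

6.34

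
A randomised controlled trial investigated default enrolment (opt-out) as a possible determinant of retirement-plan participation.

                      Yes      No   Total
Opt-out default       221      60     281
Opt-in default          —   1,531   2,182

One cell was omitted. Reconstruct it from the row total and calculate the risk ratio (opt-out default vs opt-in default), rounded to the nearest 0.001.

The missing cell is in the unexposed row: 2182 − 1531 = 651.
So a = 221, b = 60, c = 651, d = 1531.
RR = [a/(a+b)] / [c/(c+d)] = (221/281) / (651/2182) = 0.78648/0.29835 = 2.63609

2.636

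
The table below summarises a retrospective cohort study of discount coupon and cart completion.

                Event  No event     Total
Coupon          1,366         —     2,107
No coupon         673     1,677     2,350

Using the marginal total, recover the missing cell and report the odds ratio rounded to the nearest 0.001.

4.594

The missing cell is in the exposed row: 2107 − 1366 = 741.
So a = 1366, b = 741, c = 673, d = 1677.
OR = (a·d)/(b·c) = (1366 × 1677) / (741 × 673) = 2290782 / 498693 = 4.59357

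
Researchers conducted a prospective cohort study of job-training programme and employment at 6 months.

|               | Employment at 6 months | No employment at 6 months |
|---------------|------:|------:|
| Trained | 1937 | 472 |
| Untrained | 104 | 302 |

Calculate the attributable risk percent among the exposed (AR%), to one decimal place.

Cells: a = 1937, b = 472, c = 104, d = 302.
Risk in exposed = 1937/2409 = 0.80407; risk in unexposed = 104/406 = 0.25616.
RR = 0.80407/0.25616 = 3.13896
AR% = (RR − 1)/RR × 100 = (3.13896 − 1)/3.13896 × 100 = 68.1423%

68.1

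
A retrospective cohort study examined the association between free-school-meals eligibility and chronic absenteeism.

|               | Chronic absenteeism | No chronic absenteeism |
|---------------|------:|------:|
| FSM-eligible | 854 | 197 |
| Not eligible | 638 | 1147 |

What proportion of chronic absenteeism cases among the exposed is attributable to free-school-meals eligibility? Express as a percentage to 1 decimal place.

56.0

Cells: a = 854, b = 197, c = 638, d = 1147.
Risk in exposed = 854/1051 = 0.81256; risk in unexposed = 638/1785 = 0.35742.
RR = 0.81256/0.35742 = 2.27338
AR% = (RR − 1)/RR × 100 = (2.27338 − 1)/2.27338 × 100 = 56.0127%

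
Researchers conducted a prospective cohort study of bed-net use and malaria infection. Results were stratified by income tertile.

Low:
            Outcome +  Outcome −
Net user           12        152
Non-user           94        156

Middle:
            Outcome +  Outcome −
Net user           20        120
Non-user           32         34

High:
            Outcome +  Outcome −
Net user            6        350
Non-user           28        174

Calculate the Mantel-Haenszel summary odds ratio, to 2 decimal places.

OR_MH = Σ(aᵢdᵢ/nᵢ) / Σ(bᵢcᵢ/nᵢ), where nᵢ is the stratum total.
Stratum 1 (Low): n = 414; a·d/n = 12·156/414 = 4.5217; b·c/n = 152·94/414 = 34.5121
Stratum 2 (Middle): n = 206; a·d/n = 20·34/206 = 3.3010; b·c/n = 120·32/206 = 18.6408
Stratum 3 (High): n = 558; a·d/n = 6·174/558 = 1.8710; b·c/n = 350·28/558 = 17.5627
OR_MH = (4.5217 + 3.3010 + 1.8710) / (34.5121 + 18.6408 + 17.5627) = 9.6937 / 70.7156 = 0.13708

0.14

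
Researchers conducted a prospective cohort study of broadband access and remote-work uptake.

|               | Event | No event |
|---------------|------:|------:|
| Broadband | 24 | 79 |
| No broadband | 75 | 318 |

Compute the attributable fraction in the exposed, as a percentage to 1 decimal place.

18.1

Cells: a = 24, b = 79, c = 75, d = 318.
Risk in exposed = 24/103 = 0.23301; risk in unexposed = 75/393 = 0.19084.
RR = 0.23301/0.19084 = 1.22097
AR% = (RR − 1)/RR × 100 = (1.22097 − 1)/1.22097 × 100 = 18.0980%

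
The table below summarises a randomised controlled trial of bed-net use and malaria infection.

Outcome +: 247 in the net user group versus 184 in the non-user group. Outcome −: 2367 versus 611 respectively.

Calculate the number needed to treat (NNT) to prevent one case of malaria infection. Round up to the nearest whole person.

Risk in treated group = 247/2614 = 0.09449; risk in control = 184/795 = 0.23145.
Absolute risk reduction = 0.23145 − 0.09449 = 0.13696
NNT = 1 / ARR = 1 / 0.13696 = 7.302 → round up → 8

8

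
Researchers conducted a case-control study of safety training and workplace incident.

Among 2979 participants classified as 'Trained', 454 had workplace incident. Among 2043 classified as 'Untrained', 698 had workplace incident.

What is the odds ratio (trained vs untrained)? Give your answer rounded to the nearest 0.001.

From the description: a = 454, b = 2525, c = 698, d = 1345.
OR = (a·d)/(b·c) = (454 × 1345) / (2525 × 698) = 610630 / 1762450 = 0.34647
Exposure is associated with lower odds of workplace incident (OR = 0.35 < 1).

0.346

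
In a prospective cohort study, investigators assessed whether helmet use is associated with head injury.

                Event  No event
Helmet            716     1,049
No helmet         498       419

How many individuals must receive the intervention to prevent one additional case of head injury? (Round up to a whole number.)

Risk in treated group = 716/1765 = 0.40567; risk in control = 498/917 = 0.54308.
Absolute risk reduction = 0.54308 − 0.40567 = 0.13741
NNT = 1 / ARR = 1 / 0.13741 = 7.278 → round up → 8

8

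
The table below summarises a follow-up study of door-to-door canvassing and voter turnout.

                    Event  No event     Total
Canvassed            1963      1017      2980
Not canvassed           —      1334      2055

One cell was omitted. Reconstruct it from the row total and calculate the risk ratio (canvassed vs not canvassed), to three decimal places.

The missing cell is in the unexposed row: 2055 − 1334 = 721.
So a = 1963, b = 1017, c = 721, d = 1334.
RR = [a/(a+b)] / [c/(c+d)] = (1963/2980) / (721/2055) = 0.65872/0.35085 = 1.87750

1.878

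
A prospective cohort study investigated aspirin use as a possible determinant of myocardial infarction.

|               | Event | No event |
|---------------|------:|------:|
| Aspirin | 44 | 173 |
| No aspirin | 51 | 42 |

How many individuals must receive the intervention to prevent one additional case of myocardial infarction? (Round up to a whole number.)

3

Risk in treated group = 44/217 = 0.20276; risk in control = 51/93 = 0.54839.
Absolute risk reduction = 0.54839 − 0.20276 = 0.34562
NNT = 1 / ARR = 1 / 0.34562 = 2.893 → round up → 3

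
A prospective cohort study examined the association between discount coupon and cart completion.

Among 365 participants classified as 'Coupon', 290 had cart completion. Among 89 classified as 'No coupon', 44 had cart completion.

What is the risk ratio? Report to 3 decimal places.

From the description: a = 290, b = 75, c = 44, d = 45.
Risk in exposed = 290/365 = 0.79452; risk in unexposed = 44/89 = 0.49438.
RR = 0.79452 / 0.49438 = 1.60710
The risk among the exposed is 1.61 times that among the unexposed.

1.607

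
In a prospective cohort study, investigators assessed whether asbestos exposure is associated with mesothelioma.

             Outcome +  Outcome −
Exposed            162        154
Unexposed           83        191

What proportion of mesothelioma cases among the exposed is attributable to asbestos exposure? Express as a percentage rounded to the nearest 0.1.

40.9

Cells: a = 162, b = 154, c = 83, d = 191.
Risk in exposed = 162/316 = 0.51266; risk in unexposed = 83/274 = 0.30292.
RR = 0.51266/0.30292 = 1.69239
AR% = (RR − 1)/RR × 100 = (1.69239 − 1)/1.69239 × 100 = 40.9120%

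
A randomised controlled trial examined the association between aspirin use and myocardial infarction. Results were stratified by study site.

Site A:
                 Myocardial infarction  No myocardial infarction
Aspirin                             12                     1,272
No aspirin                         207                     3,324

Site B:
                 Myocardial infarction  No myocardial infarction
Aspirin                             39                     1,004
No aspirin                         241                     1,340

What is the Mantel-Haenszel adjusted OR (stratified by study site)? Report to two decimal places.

0.19

OR_MH = Σ(aᵢdᵢ/nᵢ) / Σ(bᵢcᵢ/nᵢ), where nᵢ is the stratum total.
Stratum 1 (Site A): n = 4815; a·d/n = 12·3324/4815 = 8.2841; b·c/n = 1272·207/4815 = 54.6841
Stratum 2 (Site B): n = 2624; a·d/n = 39·1340/2624 = 19.9162; b·c/n = 1004·241/2624 = 92.2119
OR_MH = (8.2841 + 19.9162) / (54.6841 + 92.2119) = 28.2003 / 146.8960 = 0.19197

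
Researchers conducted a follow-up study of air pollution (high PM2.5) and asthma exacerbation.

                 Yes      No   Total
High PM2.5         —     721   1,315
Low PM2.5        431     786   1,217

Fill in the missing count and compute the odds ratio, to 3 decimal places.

The missing cell is in the exposed row: 1315 − 721 = 594.
So a = 594, b = 721, c = 431, d = 786.
OR = (a·d)/(b·c) = (594 × 786) / (721 × 431) = 466884 / 310751 = 1.50244

1.502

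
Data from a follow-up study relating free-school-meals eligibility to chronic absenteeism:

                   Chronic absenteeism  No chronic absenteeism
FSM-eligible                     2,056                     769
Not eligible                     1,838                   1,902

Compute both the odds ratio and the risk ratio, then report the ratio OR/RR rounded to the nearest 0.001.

Cells: a = 2056, b = 769, c = 1838, d = 1902.
OR = (2056·1902)/(769·1838) = 3910512/1413422 = 2.76670
Risk in exposed = 2056/2825 = 0.72779; risk in unexposed = 1838/3740 = 0.49144; RR = 1.48092
OR/RR = 2.76670 / 1.48092 = 1.86823
The outcome is not rare, so the OR lies further from 1 than the RR.

1.868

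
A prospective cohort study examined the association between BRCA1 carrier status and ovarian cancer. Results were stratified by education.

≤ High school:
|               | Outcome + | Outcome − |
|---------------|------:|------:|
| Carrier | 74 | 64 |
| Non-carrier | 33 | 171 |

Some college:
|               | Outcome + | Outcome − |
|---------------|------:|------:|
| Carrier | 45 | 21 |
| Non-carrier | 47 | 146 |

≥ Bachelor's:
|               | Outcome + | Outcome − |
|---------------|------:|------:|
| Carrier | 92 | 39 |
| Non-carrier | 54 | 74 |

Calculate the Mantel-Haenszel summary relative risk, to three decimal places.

2.341

RR_MH = Σ(aᵢ·n₀ᵢ/nᵢ) / Σ(cᵢ·n₁ᵢ/nᵢ), with n₁ᵢ = aᵢ+bᵢ (exposed), n₀ᵢ = cᵢ+dᵢ (unexposed), nᵢ = n₁ᵢ+n₀ᵢ.
Stratum 1 (≤ High school): n₁ = 138, n₀ = 204, n = 342; a·n₀/n = 74·204/342 = 44.1404; c·n₁/n = 33·138/342 = 13.3158
Stratum 2 (Some college): n₁ = 66, n₀ = 193, n = 259; a·n₀/n = 45·193/259 = 33.5328; c·n₁/n = 47·66/259 = 11.9768
Stratum 3 (≥ Bachelor's): n₁ = 131, n₀ = 128, n = 259; a·n₀/n = 92·128/259 = 45.4672; c·n₁/n = 54·131/259 = 27.3127
RR_MH = (44.1404 + 33.5328 + 45.4672) / (13.3158 + 11.9768 + 27.3127) = 123.1404 / 52.6054 = 2.34083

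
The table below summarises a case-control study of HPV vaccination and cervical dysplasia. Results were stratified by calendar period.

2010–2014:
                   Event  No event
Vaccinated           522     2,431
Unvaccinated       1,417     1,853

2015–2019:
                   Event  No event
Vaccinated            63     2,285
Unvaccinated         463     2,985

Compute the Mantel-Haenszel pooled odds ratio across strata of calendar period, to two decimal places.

OR_MH = Σ(aᵢdᵢ/nᵢ) / Σ(bᵢcᵢ/nᵢ), where nᵢ is the stratum total.
Stratum 1 (2010–2014): n = 6223; a·d/n = 522·1853/6223 = 155.4340; b·c/n = 2431·1417/6223 = 553.5476
Stratum 2 (2015–2019): n = 5796; a·d/n = 63·2985/5796 = 32.4457; b·c/n = 2285·463/5796 = 182.5319
OR_MH = (155.4340 + 32.4457) / (553.5476 + 182.5319) = 187.8797 / 736.0796 = 0.25524

0.26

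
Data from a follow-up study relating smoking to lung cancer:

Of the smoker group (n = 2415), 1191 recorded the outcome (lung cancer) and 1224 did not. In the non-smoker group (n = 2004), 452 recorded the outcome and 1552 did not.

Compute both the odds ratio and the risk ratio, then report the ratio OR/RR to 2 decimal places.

1.53

From the description: a = 1191, b = 1224, c = 452, d = 1552.
OR = (1191·1552)/(1224·452) = 1848432/553248 = 3.34106
Risk in exposed = 1191/2415 = 0.49317; risk in unexposed = 452/2004 = 0.22555; RR = 2.18652
OR/RR = 3.34106 / 2.18652 = 1.52802
The outcome is not rare, so the OR lies further from 1 than the RR.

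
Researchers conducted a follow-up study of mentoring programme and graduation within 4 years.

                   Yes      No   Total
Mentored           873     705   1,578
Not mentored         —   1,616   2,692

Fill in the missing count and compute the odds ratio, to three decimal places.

The missing cell is in the unexposed row: 2692 − 1616 = 1076.
So a = 873, b = 705, c = 1076, d = 1616.
OR = (a·d)/(b·c) = (873 × 1616) / (705 × 1076) = 1410768 / 758580 = 1.85975

1.860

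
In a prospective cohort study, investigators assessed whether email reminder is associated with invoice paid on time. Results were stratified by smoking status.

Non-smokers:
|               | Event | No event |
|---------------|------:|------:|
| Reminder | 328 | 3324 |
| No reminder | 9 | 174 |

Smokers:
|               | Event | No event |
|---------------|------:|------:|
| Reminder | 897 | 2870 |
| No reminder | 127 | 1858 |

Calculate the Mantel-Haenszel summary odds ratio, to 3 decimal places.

4.280

OR_MH = Σ(aᵢdᵢ/nᵢ) / Σ(bᵢcᵢ/nᵢ), where nᵢ is the stratum total.
Stratum 1 (Non-smokers): n = 3835; a·d/n = 328·174/3835 = 14.8819; b·c/n = 3324·9/3835 = 7.8008
Stratum 2 (Smokers): n = 5752; a·d/n = 897·1858/5752 = 289.7472; b·c/n = 2870·127/5752 = 63.3675
OR_MH = (14.8819 + 289.7472) / (7.8008 + 63.3675) = 304.6291 / 71.1683 = 4.28040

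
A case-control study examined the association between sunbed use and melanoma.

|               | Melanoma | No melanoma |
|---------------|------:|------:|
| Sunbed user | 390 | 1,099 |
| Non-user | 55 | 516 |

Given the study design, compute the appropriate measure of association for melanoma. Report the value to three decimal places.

3.329

Cells: a = 390, b = 1099, c = 55, d = 516.
This is a case-control study: participants were sampled on outcome status, so risks in the source population cannot be estimated directly — relative risk is not valid here. The odds ratio is the appropriate measure.
OR = (a·d)/(b·c) = (390 × 516) / (1099 × 55) = 201240 / 60445 = 3.32931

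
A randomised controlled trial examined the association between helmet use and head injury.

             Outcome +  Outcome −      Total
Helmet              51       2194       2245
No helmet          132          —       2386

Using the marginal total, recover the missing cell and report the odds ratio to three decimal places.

0.397

The missing cell is in the unexposed row: 2386 − 132 = 2254.
So a = 51, b = 2194, c = 132, d = 2254.
OR = (a·d)/(b·c) = (51 × 2254) / (2194 × 132) = 114954 / 289608 = 0.39693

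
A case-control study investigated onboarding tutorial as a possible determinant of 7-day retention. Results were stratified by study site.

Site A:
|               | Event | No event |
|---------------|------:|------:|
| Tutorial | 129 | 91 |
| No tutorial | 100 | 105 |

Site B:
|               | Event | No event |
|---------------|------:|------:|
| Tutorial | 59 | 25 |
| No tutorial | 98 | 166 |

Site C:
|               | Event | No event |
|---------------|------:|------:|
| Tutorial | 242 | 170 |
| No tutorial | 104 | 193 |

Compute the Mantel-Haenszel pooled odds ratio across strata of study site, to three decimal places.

OR_MH = Σ(aᵢdᵢ/nᵢ) / Σ(bᵢcᵢ/nᵢ), where nᵢ is the stratum total.
Stratum 1 (Site A): n = 425; a·d/n = 129·105/425 = 31.8706; b·c/n = 91·100/425 = 21.4118
Stratum 2 (Site B): n = 348; a·d/n = 59·166/348 = 28.1437; b·c/n = 25·98/348 = 7.0402
Stratum 3 (Site C): n = 709; a·d/n = 242·193/709 = 65.8759; b·c/n = 170·104/709 = 24.9365
OR_MH = (31.8706 + 28.1437 + 65.8759) / (21.4118 + 7.0402 + 24.9365) = 125.8901 / 53.3885 = 2.35800

2.358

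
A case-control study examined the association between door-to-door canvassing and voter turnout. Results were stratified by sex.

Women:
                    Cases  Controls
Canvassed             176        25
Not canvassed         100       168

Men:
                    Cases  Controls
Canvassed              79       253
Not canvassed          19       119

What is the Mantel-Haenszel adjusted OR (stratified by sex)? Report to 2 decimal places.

5.34

OR_MH = Σ(aᵢdᵢ/nᵢ) / Σ(bᵢcᵢ/nᵢ), where nᵢ is the stratum total.
Stratum 1 (Women): n = 469; a·d/n = 176·168/469 = 63.0448; b·c/n = 25·100/469 = 5.3305
Stratum 2 (Men): n = 470; a·d/n = 79·119/470 = 20.0021; b·c/n = 253·19/470 = 10.2277
OR_MH = (63.0448 + 20.0021) / (5.3305 + 10.2277) = 83.0469 / 15.5581 = 5.33784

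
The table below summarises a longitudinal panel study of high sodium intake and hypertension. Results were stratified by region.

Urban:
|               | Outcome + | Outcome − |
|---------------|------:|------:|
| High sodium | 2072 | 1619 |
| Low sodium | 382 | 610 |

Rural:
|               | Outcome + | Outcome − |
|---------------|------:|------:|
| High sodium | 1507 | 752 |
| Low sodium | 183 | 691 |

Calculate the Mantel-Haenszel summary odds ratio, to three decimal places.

OR_MH = Σ(aᵢdᵢ/nᵢ) / Σ(bᵢcᵢ/nᵢ), where nᵢ is the stratum total.
Stratum 1 (Urban): n = 4683; a·d/n = 2072·610/4683 = 269.8954; b·c/n = 1619·382/4683 = 132.0645
Stratum 2 (Rural): n = 3133; a·d/n = 1507·691/3133 = 332.3770; b·c/n = 752·183/3133 = 43.9247
OR_MH = (269.8954 + 332.3770) / (132.0645 + 43.9247) = 602.2723 / 175.9892 = 3.42221

3.422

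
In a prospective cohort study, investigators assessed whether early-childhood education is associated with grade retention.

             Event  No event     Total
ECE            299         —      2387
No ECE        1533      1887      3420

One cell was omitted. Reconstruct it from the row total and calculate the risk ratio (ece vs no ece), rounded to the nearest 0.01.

The missing cell is in the exposed row: 2387 − 299 = 2088.
So a = 299, b = 2088, c = 1533, d = 1887.
RR = [a/(a+b)] / [c/(c+d)] = (299/2387) / (1533/3420) = 0.12526/0.44825 = 0.27945

0.28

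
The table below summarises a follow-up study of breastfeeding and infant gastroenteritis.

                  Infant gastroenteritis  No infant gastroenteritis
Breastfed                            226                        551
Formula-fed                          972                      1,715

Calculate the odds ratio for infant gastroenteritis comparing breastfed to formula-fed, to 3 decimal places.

0.724

Cells: a = 226, b = 551, c = 972, d = 1715.
OR = (a·d)/(b·c) = (226 × 1715) / (551 × 972) = 387590 / 535572 = 0.72369
Exposure is associated with lower odds of infant gastroenteritis (OR = 0.72 < 1).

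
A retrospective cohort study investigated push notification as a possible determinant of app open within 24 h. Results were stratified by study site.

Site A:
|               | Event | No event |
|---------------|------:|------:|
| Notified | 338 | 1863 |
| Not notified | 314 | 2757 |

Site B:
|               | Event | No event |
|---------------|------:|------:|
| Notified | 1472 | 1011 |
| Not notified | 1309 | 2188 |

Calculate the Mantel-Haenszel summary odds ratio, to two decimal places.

OR_MH = Σ(aᵢdᵢ/nᵢ) / Σ(bᵢcᵢ/nᵢ), where nᵢ is the stratum total.
Stratum 1 (Site A): n = 5272; a·d/n = 338·2757/5272 = 176.7576; b·c/n = 1863·314/5272 = 110.9602
Stratum 2 (Site B): n = 5980; a·d/n = 1472·2188/5980 = 538.5846; b·c/n = 1011·1309/5980 = 221.3042
OR_MH = (176.7576 + 538.5846) / (110.9602 + 221.3042) = 715.3422 / 332.2643 = 2.15293

2.15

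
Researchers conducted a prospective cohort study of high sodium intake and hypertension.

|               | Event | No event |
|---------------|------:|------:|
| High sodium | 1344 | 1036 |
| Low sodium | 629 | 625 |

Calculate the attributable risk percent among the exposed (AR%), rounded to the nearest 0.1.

11.2

Cells: a = 1344, b = 1036, c = 629, d = 625.
Risk in exposed = 1344/2380 = 0.56471; risk in unexposed = 629/1254 = 0.50159.
RR = 0.56471/0.50159 = 1.12582
AR% = (RR − 1)/RR × 100 = (1.12582 − 1)/1.12582 × 100 = 11.1759%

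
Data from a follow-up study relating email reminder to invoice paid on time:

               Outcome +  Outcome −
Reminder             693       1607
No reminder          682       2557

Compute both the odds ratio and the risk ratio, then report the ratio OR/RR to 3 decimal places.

Cells: a = 693, b = 1607, c = 682, d = 2557.
OR = (693·2557)/(1607·682) = 1772001/1095974 = 1.61683
Risk in exposed = 693/2300 = 0.30130; risk in unexposed = 682/3239 = 0.21056; RR = 1.43097
OR/RR = 1.61683 / 1.43097 = 1.12988
The outcome is not rare, so the OR lies further from 1 than the RR.

1.130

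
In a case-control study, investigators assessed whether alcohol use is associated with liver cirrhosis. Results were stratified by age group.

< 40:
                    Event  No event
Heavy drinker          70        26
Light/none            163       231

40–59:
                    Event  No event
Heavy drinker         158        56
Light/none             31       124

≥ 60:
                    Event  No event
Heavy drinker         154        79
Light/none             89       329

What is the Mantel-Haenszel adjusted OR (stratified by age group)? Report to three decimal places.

OR_MH = Σ(aᵢdᵢ/nᵢ) / Σ(bᵢcᵢ/nᵢ), where nᵢ is the stratum total.
Stratum 1 (< 40): n = 490; a·d/n = 70·231/490 = 33.0000; b·c/n = 26·163/490 = 8.6490
Stratum 2 (40–59): n = 369; a·d/n = 158·124/369 = 53.0949; b·c/n = 56·31/369 = 4.7046
Stratum 3 (≥ 60): n = 651; a·d/n = 154·329/651 = 77.8280; b·c/n = 79·89/651 = 10.8003
OR_MH = (33.0000 + 53.0949 + 77.8280) / (8.6490 + 4.7046 + 10.8003) = 163.9228 / 24.1539 = 6.78660

6.787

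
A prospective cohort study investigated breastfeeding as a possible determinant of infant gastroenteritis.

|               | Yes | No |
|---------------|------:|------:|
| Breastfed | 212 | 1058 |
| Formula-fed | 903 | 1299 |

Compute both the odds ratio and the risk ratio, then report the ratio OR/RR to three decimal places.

Cells: a = 212, b = 1058, c = 903, d = 1299.
OR = (212·1299)/(1058·903) = 275388/955374 = 0.28825
Risk in exposed = 212/1270 = 0.16693; risk in unexposed = 903/2202 = 0.41008; RR = 0.40706
OR/RR = 0.28825 / 0.40706 = 0.70812
The outcome is not rare, so the OR lies further from 1 than the RR.

0.708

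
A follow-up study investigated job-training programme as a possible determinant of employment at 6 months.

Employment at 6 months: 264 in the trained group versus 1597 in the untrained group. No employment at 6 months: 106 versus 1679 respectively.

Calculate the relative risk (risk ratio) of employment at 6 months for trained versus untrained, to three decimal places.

From the description: a = 264, b = 106, c = 1597, d = 1679.
Risk in exposed = 264/370 = 0.71351; risk in unexposed = 1597/3276 = 0.48748.
RR = 0.71351 / 0.48748 = 1.46366
The risk among the exposed is 1.46 times that among the unexposed.

1.464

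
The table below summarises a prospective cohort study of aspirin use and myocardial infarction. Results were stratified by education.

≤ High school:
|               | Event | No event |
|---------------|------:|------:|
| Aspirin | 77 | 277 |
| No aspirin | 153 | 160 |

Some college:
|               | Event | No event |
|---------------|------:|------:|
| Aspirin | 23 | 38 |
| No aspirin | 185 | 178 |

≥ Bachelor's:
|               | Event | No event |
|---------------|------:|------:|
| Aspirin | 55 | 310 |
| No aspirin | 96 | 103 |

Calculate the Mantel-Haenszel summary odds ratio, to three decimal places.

OR_MH = Σ(aᵢdᵢ/nᵢ) / Σ(bᵢcᵢ/nᵢ), where nᵢ is the stratum total.
Stratum 1 (≤ High school): n = 667; a·d/n = 77·160/667 = 18.4708; b·c/n = 277·153/667 = 63.5397
Stratum 2 (Some college): n = 424; a·d/n = 23·178/424 = 9.6557; b·c/n = 38·185/424 = 16.5802
Stratum 3 (≥ Bachelor's): n = 564; a·d/n = 55·103/564 = 10.0443; b·c/n = 310·96/564 = 52.7660
OR_MH = (18.4708 + 9.6557 + 10.0443) / (63.5397 + 16.5802 + 52.7660) = 38.1708 / 132.8859 = 0.28724

0.287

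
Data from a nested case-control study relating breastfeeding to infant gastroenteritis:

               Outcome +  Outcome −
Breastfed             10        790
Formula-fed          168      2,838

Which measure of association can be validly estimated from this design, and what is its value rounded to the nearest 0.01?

0.21

Cells: a = 10, b = 790, c = 168, d = 2838.
This is a nested case-control study: participants were sampled on outcome status, so risks in the source population cannot be estimated directly — relative risk is not valid here. The odds ratio is the appropriate measure.
OR = (a·d)/(b·c) = (10 × 2838) / (790 × 168) = 28380 / 132720 = 0.21383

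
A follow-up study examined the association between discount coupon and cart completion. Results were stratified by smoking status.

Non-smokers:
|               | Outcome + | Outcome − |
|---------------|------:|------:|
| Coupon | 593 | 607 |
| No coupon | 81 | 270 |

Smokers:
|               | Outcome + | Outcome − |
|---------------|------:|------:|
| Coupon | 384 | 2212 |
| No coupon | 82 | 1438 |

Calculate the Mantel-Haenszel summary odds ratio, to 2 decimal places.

3.13

OR_MH = Σ(aᵢdᵢ/nᵢ) / Σ(bᵢcᵢ/nᵢ), where nᵢ is the stratum total.
Stratum 1 (Non-smokers): n = 1551; a·d/n = 593·270/1551 = 103.2302; b·c/n = 607·81/1551 = 31.7002
Stratum 2 (Smokers): n = 4116; a·d/n = 384·1438/4116 = 134.1574; b·c/n = 2212·82/4116 = 44.0680
OR_MH = (103.2302 + 134.1574) / (31.7002 + 44.0680) = 237.3876 / 75.7682 = 3.13308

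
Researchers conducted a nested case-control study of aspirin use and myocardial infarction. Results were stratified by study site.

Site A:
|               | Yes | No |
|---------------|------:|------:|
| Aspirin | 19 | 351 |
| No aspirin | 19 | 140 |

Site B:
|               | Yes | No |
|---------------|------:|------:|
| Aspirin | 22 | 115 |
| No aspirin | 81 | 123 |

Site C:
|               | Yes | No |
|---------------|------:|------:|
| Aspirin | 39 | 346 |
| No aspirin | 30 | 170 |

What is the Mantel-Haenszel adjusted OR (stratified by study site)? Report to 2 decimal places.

0.42

OR_MH = Σ(aᵢdᵢ/nᵢ) / Σ(bᵢcᵢ/nᵢ), where nᵢ is the stratum total.
Stratum 1 (Site A): n = 529; a·d/n = 19·140/529 = 5.0284; b·c/n = 351·19/529 = 12.6068
Stratum 2 (Site B): n = 341; a·d/n = 22·123/341 = 7.9355; b·c/n = 115·81/341 = 27.3167
Stratum 3 (Site C): n = 585; a·d/n = 39·170/585 = 11.3333; b·c/n = 346·30/585 = 17.7436
OR_MH = (5.0284 + 7.9355 + 11.3333) / (12.6068 + 27.3167 + 17.7436) = 24.2972 / 57.6671 = 0.42134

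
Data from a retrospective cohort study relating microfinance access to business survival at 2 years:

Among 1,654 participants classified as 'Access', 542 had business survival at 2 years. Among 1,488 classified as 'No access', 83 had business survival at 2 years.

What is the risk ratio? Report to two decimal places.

5.87

From the description: a = 542, b = 1112, c = 83, d = 1405.
Risk in exposed = 542/1654 = 0.32769; risk in unexposed = 83/1488 = 0.05578.
RR = 0.32769 / 0.05578 = 5.87474
The risk among the exposed is 5.87 times that among the unexposed.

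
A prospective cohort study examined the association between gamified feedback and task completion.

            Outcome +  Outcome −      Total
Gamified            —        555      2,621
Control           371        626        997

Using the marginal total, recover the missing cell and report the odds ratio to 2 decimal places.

The missing cell is in the exposed row: 2621 − 555 = 2066.
So a = 2066, b = 555, c = 371, d = 626.
OR = (a·d)/(b·c) = (2066 × 626) / (555 × 371) = 1293316 / 205905 = 6.28113

6.28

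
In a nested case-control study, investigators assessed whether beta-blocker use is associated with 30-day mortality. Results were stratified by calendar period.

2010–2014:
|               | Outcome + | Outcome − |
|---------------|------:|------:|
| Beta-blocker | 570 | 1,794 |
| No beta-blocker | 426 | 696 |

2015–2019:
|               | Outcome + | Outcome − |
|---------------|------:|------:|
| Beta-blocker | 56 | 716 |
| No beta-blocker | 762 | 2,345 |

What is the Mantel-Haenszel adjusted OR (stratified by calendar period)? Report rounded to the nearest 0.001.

OR_MH = Σ(aᵢdᵢ/nᵢ) / Σ(bᵢcᵢ/nᵢ), where nᵢ is the stratum total.
Stratum 1 (2010–2014): n = 3486; a·d/n = 570·696/3486 = 113.8038; b·c/n = 1794·426/3486 = 219.2324
Stratum 2 (2015–2019): n = 3879; a·d/n = 56·2345/3879 = 33.8541; b·c/n = 716·762/3879 = 140.6527
OR_MH = (113.8038 + 33.8541) / (219.2324 + 140.6527) = 147.6579 / 359.8851 = 0.41029

0.410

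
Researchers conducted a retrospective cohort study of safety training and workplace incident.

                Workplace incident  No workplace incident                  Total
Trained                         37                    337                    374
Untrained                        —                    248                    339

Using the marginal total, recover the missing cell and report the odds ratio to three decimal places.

0.299

The missing cell is in the unexposed row: 339 − 248 = 91.
So a = 37, b = 337, c = 91, d = 248.
OR = (a·d)/(b·c) = (37 × 248) / (337 × 91) = 9176 / 30667 = 0.29921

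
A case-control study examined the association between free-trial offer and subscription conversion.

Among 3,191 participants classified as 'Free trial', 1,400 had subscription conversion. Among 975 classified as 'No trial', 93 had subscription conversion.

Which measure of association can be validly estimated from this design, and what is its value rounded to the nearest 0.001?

7.413

From the description: a = 1400, b = 1791, c = 93, d = 882.
This is a case-control study: participants were sampled on outcome status, so risks in the source population cannot be estimated directly — relative risk is not valid here. The odds ratio is the appropriate measure.
OR = (a·d)/(b·c) = (1400 × 882) / (1791 × 93) = 1234800 / 166563 = 7.41341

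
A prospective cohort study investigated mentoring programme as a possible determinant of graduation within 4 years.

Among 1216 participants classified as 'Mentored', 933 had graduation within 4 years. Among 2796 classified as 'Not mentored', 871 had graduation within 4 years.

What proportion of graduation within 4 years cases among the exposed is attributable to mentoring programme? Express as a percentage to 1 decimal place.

From the description: a = 933, b = 283, c = 871, d = 1925.
Risk in exposed = 933/1216 = 0.76727; risk in unexposed = 871/2796 = 0.31152.
RR = 0.76727/0.31152 = 2.46302
AR% = (RR − 1)/RR × 100 = (2.46302 − 1)/2.46302 × 100 = 59.3994%

59.4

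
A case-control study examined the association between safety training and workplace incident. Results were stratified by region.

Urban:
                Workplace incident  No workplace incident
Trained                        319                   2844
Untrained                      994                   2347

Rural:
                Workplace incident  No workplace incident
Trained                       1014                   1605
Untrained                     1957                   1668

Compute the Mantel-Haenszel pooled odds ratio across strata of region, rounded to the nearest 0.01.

OR_MH = Σ(aᵢdᵢ/nᵢ) / Σ(bᵢcᵢ/nᵢ), where nᵢ is the stratum total.
Stratum 1 (Urban): n = 6504; a·d/n = 319·2347/6504 = 115.1127; b·c/n = 2844·994/6504 = 434.6458
Stratum 2 (Rural): n = 6244; a·d/n = 1014·1668/6244 = 270.8764; b·c/n = 1605·1957/6244 = 503.0405
OR_MH = (115.1127 + 270.8764) / (434.6458 + 503.0405) = 385.9891 / 937.6863 = 0.41164

0.41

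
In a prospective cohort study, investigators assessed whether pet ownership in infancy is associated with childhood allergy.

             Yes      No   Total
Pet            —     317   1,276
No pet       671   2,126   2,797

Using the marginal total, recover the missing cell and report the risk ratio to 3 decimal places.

3.133

The missing cell is in the exposed row: 1276 − 317 = 959.
So a = 959, b = 317, c = 671, d = 2126.
RR = [a/(a+b)] / [c/(c+d)] = (959/1276) / (671/2797) = 0.75157/0.23990 = 3.13284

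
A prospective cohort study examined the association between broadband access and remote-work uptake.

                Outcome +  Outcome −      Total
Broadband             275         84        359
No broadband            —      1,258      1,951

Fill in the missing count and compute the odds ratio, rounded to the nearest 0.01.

5.94

The missing cell is in the unexposed row: 1951 − 1258 = 693.
So a = 275, b = 84, c = 693, d = 1258.
OR = (a·d)/(b·c) = (275 × 1258) / (84 × 693) = 345950 / 58212 = 5.94293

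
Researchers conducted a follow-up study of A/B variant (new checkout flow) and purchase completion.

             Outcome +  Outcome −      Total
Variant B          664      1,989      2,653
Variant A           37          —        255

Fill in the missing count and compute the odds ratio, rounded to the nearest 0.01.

The missing cell is in the unexposed row: 255 − 37 = 218.
So a = 664, b = 1989, c = 37, d = 218.
OR = (a·d)/(b·c) = (664 × 218) / (1989 × 37) = 144752 / 73593 = 1.96693

1.97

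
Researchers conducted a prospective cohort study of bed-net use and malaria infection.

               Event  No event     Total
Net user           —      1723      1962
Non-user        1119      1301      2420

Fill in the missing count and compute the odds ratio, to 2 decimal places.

The missing cell is in the exposed row: 1962 − 1723 = 239.
So a = 239, b = 1723, c = 1119, d = 1301.
OR = (a·d)/(b·c) = (239 × 1301) / (1723 × 1119) = 310939 / 1928037 = 0.16127

0.16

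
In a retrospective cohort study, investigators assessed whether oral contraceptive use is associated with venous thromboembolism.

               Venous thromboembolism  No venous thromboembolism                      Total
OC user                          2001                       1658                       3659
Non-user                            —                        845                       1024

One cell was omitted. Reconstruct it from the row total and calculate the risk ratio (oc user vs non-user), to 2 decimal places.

3.13

The missing cell is in the unexposed row: 1024 − 845 = 179.
So a = 2001, b = 1658, c = 179, d = 845.
RR = [a/(a+b)] / [c/(c+d)] = (2001/3659) / (179/1024) = 0.54687/0.17480 = 3.12847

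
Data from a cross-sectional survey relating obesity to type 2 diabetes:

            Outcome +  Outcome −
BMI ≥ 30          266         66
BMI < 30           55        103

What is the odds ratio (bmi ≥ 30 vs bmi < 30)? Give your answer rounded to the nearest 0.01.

7.55

Cells: a = 266, b = 66, c = 55, d = 103.
OR = (a·d)/(b·c) = (266 × 103) / (66 × 55) = 27398 / 3630 = 7.54766
The odds of type 2 diabetes are about 7.55 times as high in the bmi ≥ 30 group.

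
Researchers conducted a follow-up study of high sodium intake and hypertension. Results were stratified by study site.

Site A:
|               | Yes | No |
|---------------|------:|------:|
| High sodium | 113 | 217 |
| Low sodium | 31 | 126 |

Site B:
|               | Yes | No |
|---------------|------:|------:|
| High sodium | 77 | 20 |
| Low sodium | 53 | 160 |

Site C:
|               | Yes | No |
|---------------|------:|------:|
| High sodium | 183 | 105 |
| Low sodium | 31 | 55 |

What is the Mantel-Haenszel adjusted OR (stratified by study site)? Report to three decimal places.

OR_MH = Σ(aᵢdᵢ/nᵢ) / Σ(bᵢcᵢ/nᵢ), where nᵢ is the stratum total.
Stratum 1 (Site A): n = 487; a·d/n = 113·126/487 = 29.2361; b·c/n = 217·31/487 = 13.8131
Stratum 2 (Site B): n = 310; a·d/n = 77·160/310 = 39.7419; b·c/n = 20·53/310 = 3.4194
Stratum 3 (Site C): n = 374; a·d/n = 183·55/374 = 26.9118; b·c/n = 105·31/374 = 8.7032
OR_MH = (29.2361 + 39.7419 + 26.9118) / (13.8131 + 3.4194 + 8.7032) = 95.8898 / 25.9357 = 3.69721

3.697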